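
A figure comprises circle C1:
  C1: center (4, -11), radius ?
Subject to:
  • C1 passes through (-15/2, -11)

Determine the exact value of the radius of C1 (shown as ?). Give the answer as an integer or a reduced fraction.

23/2

1. [C1∋P]  r_C1² − 529/4 = 0  ⇒  r_C1 = 23/2 (r>0 drops 1)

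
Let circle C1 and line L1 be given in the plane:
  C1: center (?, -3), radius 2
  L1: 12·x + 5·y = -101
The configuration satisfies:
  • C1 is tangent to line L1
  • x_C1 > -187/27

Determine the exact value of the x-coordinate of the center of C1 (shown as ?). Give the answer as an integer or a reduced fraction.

-5

1. [C1‖L1]  x_C1² + (43/3)x_C1 + 140/3 = 0  ⇒  x_C1 = -28/3 or -5
2. given x_C1 > -187/27: keep -5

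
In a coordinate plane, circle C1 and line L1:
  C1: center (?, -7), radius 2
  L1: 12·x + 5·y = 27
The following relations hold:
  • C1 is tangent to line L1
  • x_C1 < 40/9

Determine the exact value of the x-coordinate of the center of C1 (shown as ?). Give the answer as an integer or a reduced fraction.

3

1. [C1‖L1]  x_C1² − (31/3)x_C1 + 22 = 0  ⇒  x_C1 = 3 or 22/3
2. given x_C1 < 40/9: keep 3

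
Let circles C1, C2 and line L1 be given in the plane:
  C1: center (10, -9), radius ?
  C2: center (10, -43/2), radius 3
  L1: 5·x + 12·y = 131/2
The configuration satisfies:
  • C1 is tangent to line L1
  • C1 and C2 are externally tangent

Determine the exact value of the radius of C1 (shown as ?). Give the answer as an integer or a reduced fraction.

19/2

1. [C1‖L1]  r_C1² − 361/4 = 0  ⇒  r_C1 = 19/2 (r>0 drops 1)
2. [ext C1·C2]  r_C1² + 6r_C1 − 589/4 = 0  ⇒  r_C1 = 19/2 (r>0 drops 1)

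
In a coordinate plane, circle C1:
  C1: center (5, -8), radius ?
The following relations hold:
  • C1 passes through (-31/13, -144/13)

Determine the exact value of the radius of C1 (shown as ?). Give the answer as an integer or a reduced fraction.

8

1. [C1∋P]  r_C1² − 64 = 0  ⇒  r_C1 = 8 (r>0 drops 1)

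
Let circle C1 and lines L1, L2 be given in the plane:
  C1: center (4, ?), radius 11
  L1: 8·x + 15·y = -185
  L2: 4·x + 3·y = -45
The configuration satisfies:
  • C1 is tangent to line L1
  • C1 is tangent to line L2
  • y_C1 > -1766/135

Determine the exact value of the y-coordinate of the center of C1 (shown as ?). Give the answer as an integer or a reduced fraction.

-2

1. [C1‖L1]  y_C1² + (434/15)y_C1 + 808/15 = 0  ⇒  y_C1 = -404/15 or -2
2. [C1‖L2]  y_C1² + (122/3)y_C1 + 232/3 = 0  ⇒  y_C1 = -116/3 or -2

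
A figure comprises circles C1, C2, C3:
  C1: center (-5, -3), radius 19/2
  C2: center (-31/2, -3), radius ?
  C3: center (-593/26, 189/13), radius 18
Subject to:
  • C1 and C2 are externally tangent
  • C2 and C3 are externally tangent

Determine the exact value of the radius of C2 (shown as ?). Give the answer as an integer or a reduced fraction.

1

1. [ext C1·C2]  r_C2² + 19r_C2 − 20 = 0  ⇒  r_C2 = 1 (r>0 drops 1)
2. [ext C2·C3]  r_C2² + 36r_C2 − 37 = 0  ⇒  r_C2 = 1 (r>0 drops 1)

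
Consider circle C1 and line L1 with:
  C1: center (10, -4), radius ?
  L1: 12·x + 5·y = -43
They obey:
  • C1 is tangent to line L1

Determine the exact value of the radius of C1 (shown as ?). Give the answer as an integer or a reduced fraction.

11

1. [C1‖L1]  r_C1² − 121 = 0  ⇒  r_C1 = 11 (r>0 drops 1)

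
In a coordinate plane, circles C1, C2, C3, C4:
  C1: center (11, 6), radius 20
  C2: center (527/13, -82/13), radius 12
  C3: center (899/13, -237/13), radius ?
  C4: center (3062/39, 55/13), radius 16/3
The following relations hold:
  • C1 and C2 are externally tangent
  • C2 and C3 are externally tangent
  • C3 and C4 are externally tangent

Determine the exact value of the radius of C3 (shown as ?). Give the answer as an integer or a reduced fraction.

19

1. [ext C2·C3]  r_C3² + 24r_C3 − 817 = 0  ⇒  r_C3 = 19 (r>0 drops 1)
2. [ext C3·C4]  r_C3² + (32/3)r_C3 − 1691/3 = 0  ⇒  r_C3 = 19 (r>0 drops 1)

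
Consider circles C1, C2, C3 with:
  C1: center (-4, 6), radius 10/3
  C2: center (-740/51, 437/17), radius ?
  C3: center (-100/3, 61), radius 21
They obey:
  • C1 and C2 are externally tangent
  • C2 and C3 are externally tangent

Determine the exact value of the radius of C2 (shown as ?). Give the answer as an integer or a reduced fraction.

1. [ext C1·C2]  r_C2² + (20/3)r_C2 − 1463/3 = 0  ⇒  r_C2 = 19 (r>0 drops 1)
2. [ext C2·C3]  r_C2² + 42r_C2 − 1159 = 0  ⇒  r_C2 = 19 (r>0 drops 1)

19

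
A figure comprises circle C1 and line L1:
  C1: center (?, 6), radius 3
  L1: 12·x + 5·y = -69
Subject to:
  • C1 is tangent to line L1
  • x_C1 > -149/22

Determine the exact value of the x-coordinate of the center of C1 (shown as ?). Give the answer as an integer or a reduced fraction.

1. [C1‖L1]  x_C1² + (33/2)x_C1 + 115/2 = 0  ⇒  x_C1 = -23/2 or -5
2. given x_C1 > -149/22: keep -5

-5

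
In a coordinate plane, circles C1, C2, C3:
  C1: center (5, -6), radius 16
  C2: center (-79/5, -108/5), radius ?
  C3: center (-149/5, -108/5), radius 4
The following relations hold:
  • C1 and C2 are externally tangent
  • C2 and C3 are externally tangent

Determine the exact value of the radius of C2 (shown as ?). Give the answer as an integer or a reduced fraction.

10

1. [ext C1·C2]  r_C2² + 32r_C2 − 420 = 0  ⇒  r_C2 = 10 (r>0 drops 1)
2. [ext C2·C3]  r_C2² + 8r_C2 − 180 = 0  ⇒  r_C2 = 10 (r>0 drops 1)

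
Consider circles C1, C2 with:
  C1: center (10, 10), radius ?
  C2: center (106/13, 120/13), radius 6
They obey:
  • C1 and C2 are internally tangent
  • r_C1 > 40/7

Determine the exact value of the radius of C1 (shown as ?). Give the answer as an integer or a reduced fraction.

8

1. [int C1,C2]  r_C1² − 12r_C1 + 32 = 0  ⇒  r_C1 = 4 or 8
2. given r_C1 > 40/7: keep 8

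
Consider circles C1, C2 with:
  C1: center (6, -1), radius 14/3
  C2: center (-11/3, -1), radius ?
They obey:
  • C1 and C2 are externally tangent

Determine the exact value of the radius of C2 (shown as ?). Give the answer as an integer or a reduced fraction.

5

1. [ext C1·C2]  r_C2² + (28/3)r_C2 − 215/3 = 0  ⇒  r_C2 = 5 (r>0 drops 1)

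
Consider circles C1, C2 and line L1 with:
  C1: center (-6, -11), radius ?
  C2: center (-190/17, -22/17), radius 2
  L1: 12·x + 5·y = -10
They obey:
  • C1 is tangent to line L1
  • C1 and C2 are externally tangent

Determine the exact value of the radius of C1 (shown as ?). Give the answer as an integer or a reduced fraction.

1. [C1‖L1]  r_C1² − 81 = 0  ⇒  r_C1 = 9 (r>0 drops 1)
2. [ext C1·C2]  r_C1² + 4r_C1 − 117 = 0  ⇒  r_C1 = 9 (r>0 drops 1)

9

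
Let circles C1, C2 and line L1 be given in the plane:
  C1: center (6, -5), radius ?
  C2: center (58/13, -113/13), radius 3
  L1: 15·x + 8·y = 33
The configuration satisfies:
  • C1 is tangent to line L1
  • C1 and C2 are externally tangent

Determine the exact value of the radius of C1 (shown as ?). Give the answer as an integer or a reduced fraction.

1

1. [C1‖L1]  r_C1² − 1 = 0  ⇒  r_C1 = 1 (r>0 drops 1)
2. [ext C1·C2]  r_C1² + 6r_C1 − 7 = 0  ⇒  r_C1 = 1 (r>0 drops 1)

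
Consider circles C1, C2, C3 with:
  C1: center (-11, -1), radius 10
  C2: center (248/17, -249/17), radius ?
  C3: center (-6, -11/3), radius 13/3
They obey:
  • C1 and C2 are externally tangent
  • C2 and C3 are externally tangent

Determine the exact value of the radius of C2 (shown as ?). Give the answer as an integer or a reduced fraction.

1. [ext C1·C2]  r_C2² + 20r_C2 − 741 = 0  ⇒  r_C2 = 19 (r>0 drops 1)
2. [ext C2·C3]  r_C2² + (26/3)r_C2 − 1577/3 = 0  ⇒  r_C2 = 19 (r>0 drops 1)

19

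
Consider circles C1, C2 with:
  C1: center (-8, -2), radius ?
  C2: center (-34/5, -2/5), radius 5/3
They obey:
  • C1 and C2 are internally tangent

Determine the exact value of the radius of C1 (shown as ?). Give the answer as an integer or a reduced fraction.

1. [int C1,C2]  r_C1² − (10/3)r_C1 − 11/9 = 0  ⇒  r_C1 = 11/3 (r>0 drops 1)

11/3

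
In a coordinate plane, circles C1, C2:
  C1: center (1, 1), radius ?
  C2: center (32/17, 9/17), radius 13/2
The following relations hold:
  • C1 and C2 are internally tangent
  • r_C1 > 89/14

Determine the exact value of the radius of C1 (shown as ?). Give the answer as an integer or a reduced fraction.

1. [int C1,C2]  r_C1² − 13r_C1 + 165/4 = 0  ⇒  r_C1 = 11/2 or 15/2
2. given r_C1 > 89/14: keep 15/2

15/2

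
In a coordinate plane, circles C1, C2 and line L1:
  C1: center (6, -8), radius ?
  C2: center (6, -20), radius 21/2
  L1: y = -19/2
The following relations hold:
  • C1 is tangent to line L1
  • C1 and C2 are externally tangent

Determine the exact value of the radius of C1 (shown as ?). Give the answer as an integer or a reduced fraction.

3/2

1. [C1‖L1]  r_C1² − 9/4 = 0  ⇒  r_C1 = 3/2 (r>0 drops 1)
2. [ext C1·C2]  r_C1² + 21r_C1 − 135/4 = 0  ⇒  r_C1 = 3/2 (r>0 drops 1)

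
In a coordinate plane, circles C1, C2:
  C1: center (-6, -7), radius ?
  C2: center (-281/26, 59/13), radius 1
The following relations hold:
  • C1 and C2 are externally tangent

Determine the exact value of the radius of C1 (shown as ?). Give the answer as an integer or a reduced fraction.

1. [ext C1·C2]  r_C1² + 2r_C1 − 621/4 = 0  ⇒  r_C1 = 23/2 (r>0 drops 1)

23/2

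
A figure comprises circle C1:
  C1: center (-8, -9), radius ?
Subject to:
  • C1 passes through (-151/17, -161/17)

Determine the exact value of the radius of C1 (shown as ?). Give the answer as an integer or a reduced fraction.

1. [C1∋P]  r_C1² − 1 = 0  ⇒  r_C1 = 1 (r>0 drops 1)

1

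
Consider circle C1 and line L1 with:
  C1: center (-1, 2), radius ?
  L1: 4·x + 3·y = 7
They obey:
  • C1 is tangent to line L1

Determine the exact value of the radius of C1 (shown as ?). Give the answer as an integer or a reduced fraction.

1. [C1‖L1]  r_C1² − 1 = 0  ⇒  r_C1 = 1 (r>0 drops 1)

1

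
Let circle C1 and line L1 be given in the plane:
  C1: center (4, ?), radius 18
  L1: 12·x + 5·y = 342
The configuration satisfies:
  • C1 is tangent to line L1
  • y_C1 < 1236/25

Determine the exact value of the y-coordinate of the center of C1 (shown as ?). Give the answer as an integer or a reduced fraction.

12

1. [C1‖L1]  y_C1² − (588/5)y_C1 + 6336/5 = 0  ⇒  y_C1 = 12 or 528/5
2. given y_C1 < 1236/25: keep 12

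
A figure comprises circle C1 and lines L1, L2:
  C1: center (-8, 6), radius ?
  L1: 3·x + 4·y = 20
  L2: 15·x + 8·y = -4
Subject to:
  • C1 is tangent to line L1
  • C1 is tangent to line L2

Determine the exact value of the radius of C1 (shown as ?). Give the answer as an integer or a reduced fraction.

1. [C1‖L1]  r_C1² − 16 = 0  ⇒  r_C1 = 4 (r>0 drops 1)
2. [C1‖L2]  r_C1² − 16 = 0  ⇒  r_C1 = 4 (r>0 drops 1)

4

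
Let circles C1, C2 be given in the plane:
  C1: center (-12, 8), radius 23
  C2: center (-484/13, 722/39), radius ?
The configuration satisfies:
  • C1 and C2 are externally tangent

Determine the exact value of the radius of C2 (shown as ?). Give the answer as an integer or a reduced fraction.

13/3

1. [ext C1·C2]  r_C2² + 46r_C2 − 1963/9 = 0  ⇒  r_C2 = 13/3 (r>0 drops 1)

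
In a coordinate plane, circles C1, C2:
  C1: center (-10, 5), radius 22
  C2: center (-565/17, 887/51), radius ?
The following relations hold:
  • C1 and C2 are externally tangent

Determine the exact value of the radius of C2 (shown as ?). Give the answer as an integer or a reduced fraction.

1. [ext C1·C2]  r_C2² + 44r_C2 − 1885/9 = 0  ⇒  r_C2 = 13/3 (r>0 drops 1)

13/3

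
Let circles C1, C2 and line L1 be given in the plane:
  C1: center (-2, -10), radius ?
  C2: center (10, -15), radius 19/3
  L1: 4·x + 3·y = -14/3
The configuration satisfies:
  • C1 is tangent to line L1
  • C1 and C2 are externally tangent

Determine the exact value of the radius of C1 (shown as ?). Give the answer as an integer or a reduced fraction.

1. [C1‖L1]  r_C1² − 400/9 = 0  ⇒  r_C1 = 20/3 (r>0 drops 1)
2. [ext C1·C2]  r_C1² + (38/3)r_C1 − 1160/9 = 0  ⇒  r_C1 = 20/3 (r>0 drops 1)

20/3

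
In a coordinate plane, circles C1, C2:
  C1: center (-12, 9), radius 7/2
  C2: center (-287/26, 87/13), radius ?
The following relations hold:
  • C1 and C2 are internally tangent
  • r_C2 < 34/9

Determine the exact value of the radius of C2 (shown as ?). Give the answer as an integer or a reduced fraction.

1

1. [int C1,C2]  r_C2² − 7r_C2 + 6 = 0  ⇒  r_C2 = 1 or 6
2. given r_C2 < 34/9: keep 1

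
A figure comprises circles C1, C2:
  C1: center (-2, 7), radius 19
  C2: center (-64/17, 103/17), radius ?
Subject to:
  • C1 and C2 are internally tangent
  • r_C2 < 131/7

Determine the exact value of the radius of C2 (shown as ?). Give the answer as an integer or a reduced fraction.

17

1. [int C1,C2]  r_C2² − 38r_C2 + 357 = 0  ⇒  r_C2 = 17 or 21
2. given r_C2 < 131/7: keep 17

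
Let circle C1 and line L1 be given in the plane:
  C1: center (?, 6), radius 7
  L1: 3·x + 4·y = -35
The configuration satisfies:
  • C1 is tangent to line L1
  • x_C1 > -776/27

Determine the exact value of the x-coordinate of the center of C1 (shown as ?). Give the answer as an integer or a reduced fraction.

1. [C1‖L1]  x_C1² + (118/3)x_C1 + 752/3 = 0  ⇒  x_C1 = -94/3 or -8
2. given x_C1 > -776/27: keep -8

-8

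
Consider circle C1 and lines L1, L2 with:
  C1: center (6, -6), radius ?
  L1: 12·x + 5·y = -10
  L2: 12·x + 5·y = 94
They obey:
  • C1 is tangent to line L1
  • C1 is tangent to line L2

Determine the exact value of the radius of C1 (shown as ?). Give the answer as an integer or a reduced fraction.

4

1. [C1‖L1]  r_C1² − 16 = 0  ⇒  r_C1 = 4 (r>0 drops 1)
2. [C1‖L2]  r_C1² − 16 = 0  ⇒  r_C1 = 4 (r>0 drops 1)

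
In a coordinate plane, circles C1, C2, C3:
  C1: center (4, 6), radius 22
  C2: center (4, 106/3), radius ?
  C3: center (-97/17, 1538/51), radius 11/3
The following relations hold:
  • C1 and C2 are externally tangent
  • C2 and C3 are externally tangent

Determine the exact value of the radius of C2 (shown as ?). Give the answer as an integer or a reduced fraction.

22/3

1. [ext C1·C2]  r_C2² + 44r_C2 − 3388/9 = 0  ⇒  r_C2 = 22/3 (r>0 drops 1)
2. [ext C2·C3]  r_C2² + (22/3)r_C2 − 968/9 = 0  ⇒  r_C2 = 22/3 (r>0 drops 1)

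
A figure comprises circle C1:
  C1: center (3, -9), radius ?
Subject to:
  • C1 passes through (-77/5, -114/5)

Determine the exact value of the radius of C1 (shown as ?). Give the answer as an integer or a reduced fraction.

1. [C1∋P]  r_C1² − 529 = 0  ⇒  r_C1 = 23 (r>0 drops 1)

23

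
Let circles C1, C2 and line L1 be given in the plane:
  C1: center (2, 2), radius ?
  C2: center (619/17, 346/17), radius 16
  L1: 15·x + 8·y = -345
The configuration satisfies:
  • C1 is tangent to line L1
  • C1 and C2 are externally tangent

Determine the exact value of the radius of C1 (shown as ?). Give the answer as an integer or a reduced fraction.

23

1. [C1‖L1]  r_C1² − 529 = 0  ⇒  r_C1 = 23 (r>0 drops 1)
2. [ext C1·C2]  r_C1² + 32r_C1 − 1265 = 0  ⇒  r_C1 = 23 (r>0 drops 1)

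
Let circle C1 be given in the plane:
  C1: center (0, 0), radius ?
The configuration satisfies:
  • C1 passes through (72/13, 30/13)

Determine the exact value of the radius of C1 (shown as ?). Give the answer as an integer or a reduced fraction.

6

1. [C1∋P]  r_C1² − 36 = 0  ⇒  r_C1 = 6 (r>0 drops 1)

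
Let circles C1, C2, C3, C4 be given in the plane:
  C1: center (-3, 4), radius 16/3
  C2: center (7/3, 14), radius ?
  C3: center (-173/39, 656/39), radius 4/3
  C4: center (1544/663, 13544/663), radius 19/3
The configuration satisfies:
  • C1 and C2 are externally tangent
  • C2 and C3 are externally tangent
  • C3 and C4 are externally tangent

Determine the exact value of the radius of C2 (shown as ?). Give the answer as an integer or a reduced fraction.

1. [ext C1·C2]  r_C2² + (32/3)r_C2 − 100 = 0  ⇒  r_C2 = 6 (r>0 drops 1)
2. [ext C2·C3]  r_C2² + (8/3)r_C2 − 52 = 0  ⇒  r_C2 = 6 (r>0 drops 1)

6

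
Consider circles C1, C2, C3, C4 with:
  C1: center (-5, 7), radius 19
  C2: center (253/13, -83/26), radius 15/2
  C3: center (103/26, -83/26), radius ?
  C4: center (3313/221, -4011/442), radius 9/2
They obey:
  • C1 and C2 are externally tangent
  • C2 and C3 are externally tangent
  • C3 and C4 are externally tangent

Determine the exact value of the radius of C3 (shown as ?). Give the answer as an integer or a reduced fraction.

1. [ext C2·C3]  r_C3² + 15r_C3 − 184 = 0  ⇒  r_C3 = 8 (r>0 drops 1)
2. [ext C3·C4]  r_C3² + 9r_C3 − 136 = 0  ⇒  r_C3 = 8 (r>0 drops 1)

8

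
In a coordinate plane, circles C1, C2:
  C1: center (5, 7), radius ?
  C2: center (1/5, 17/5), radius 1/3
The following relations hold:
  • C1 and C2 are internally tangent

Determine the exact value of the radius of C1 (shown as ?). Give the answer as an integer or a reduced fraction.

19/3

1. [int C1,C2]  r_C1² − (2/3)r_C1 − 323/9 = 0  ⇒  r_C1 = 19/3 (r>0 drops 1)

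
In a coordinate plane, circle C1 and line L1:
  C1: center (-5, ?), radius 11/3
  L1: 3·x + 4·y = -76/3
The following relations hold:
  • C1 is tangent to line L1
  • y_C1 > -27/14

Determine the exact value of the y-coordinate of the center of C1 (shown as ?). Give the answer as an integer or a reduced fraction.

2

1. [C1‖L1]  y_C1² + (31/6)y_C1 − 43/3 = 0  ⇒  y_C1 = -43/6 or 2
2. given y_C1 > -27/14: keep 2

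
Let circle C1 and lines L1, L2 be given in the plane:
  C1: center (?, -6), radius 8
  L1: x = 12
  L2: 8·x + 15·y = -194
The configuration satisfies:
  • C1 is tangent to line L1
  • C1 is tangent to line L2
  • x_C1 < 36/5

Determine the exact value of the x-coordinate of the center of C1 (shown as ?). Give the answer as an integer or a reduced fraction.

1. [C1‖L1]  x_C1² − 24x_C1 + 80 = 0  ⇒  x_C1 = 4 or 20
2. [C1‖L2]  x_C1² + 26x_C1 − 120 = 0  ⇒  x_C1 = -30 or 4

4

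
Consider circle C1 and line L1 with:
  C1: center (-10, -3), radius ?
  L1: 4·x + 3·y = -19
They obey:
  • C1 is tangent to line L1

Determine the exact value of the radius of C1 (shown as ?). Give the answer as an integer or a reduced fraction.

6

1. [C1‖L1]  r_C1² − 36 = 0  ⇒  r_C1 = 6 (r>0 drops 1)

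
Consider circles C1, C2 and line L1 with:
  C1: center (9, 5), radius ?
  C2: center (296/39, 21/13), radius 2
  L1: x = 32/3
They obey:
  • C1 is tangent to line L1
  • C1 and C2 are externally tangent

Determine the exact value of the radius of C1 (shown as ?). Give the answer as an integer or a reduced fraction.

1. [C1‖L1]  r_C1² − 25/9 = 0  ⇒  r_C1 = 5/3 (r>0 drops 1)
2. [ext C1·C2]  r_C1² + 4r_C1 − 85/9 = 0  ⇒  r_C1 = 5/3 (r>0 drops 1)

5/3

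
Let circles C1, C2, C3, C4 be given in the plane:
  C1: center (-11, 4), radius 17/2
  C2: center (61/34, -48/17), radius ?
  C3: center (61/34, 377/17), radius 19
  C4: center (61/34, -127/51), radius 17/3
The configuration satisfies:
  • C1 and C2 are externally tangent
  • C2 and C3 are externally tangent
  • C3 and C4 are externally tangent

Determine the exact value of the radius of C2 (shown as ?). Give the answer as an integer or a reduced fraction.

6

1. [ext C1·C2]  r_C2² + 17r_C2 − 138 = 0  ⇒  r_C2 = 6 (r>0 drops 1)
2. [ext C2·C3]  r_C2² + 38r_C2 − 264 = 0  ⇒  r_C2 = 6 (r>0 drops 1)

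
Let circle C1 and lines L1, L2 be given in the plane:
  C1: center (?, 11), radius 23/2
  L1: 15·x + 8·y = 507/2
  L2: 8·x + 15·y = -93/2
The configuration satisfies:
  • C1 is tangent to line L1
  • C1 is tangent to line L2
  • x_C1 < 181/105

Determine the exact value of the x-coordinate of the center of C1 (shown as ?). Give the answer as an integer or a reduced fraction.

-2

1. [C1‖L1]  x_C1² − (331/15)x_C1 − 722/15 = 0  ⇒  x_C1 = -2 or 361/15
2. [C1‖L2]  x_C1² + (423/8)x_C1 + 407/4 = 0  ⇒  x_C1 = -407/8 or -2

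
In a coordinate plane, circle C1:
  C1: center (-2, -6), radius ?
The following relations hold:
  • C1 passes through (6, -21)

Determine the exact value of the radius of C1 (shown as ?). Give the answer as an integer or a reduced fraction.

1. [C1∋P]  r_C1² − 289 = 0  ⇒  r_C1 = 17 (r>0 drops 1)

17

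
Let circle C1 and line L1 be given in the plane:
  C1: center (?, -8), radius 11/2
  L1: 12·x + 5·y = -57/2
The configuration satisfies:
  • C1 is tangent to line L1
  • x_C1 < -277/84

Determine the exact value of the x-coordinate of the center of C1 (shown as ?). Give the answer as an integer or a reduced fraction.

-5

1. [C1‖L1]  x_C1² − (23/12)x_C1 − 415/12 = 0  ⇒  x_C1 = -5 or 83/12
2. given x_C1 < -277/84: keep -5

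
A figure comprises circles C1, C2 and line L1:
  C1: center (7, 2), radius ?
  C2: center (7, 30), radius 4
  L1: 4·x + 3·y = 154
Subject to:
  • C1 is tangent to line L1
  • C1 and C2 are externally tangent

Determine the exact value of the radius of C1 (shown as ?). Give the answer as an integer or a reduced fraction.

24

1. [C1‖L1]  r_C1² − 576 = 0  ⇒  r_C1 = 24 (r>0 drops 1)
2. [ext C1·C2]  r_C1² + 8r_C1 − 768 = 0  ⇒  r_C1 = 24 (r>0 drops 1)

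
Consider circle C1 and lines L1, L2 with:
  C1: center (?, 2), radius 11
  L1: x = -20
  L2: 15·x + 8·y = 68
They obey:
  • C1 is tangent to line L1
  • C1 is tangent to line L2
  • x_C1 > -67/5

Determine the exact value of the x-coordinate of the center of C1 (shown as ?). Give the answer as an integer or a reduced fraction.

1. [C1‖L1]  x_C1² + 40x_C1 + 279 = 0  ⇒  x_C1 = -31 or -9
2. [C1‖L2]  x_C1² − (104/15)x_C1 − 717/5 = 0  ⇒  x_C1 = -9 or 239/15

-9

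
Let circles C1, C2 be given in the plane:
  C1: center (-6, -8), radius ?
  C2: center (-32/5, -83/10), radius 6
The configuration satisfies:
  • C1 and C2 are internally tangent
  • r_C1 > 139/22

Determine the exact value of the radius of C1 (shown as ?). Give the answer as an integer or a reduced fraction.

13/2

1. [int C1,C2]  r_C1² − 12r_C1 + 143/4 = 0  ⇒  r_C1 = 11/2 or 13/2
2. given r_C1 > 139/22: keep 13/2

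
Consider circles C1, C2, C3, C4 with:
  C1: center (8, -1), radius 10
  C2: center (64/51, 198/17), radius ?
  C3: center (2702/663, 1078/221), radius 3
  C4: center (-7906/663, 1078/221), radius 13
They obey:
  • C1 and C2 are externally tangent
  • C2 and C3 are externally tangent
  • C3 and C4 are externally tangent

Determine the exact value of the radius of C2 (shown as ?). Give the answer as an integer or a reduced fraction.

13/3

1. [ext C1·C2]  r_C2² + 20r_C2 − 949/9 = 0  ⇒  r_C2 = 13/3 (r>0 drops 1)
2. [ext C2·C3]  r_C2² + 6r_C2 − 403/9 = 0  ⇒  r_C2 = 13/3 (r>0 drops 1)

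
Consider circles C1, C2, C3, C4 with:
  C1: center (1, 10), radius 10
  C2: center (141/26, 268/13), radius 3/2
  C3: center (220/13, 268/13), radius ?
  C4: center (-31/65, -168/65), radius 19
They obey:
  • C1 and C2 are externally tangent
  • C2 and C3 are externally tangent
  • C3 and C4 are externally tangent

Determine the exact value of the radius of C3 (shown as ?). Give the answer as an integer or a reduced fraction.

1. [ext C2·C3]  r_C3² + 3r_C3 − 130 = 0  ⇒  r_C3 = 10 (r>0 drops 1)
2. [ext C3·C4]  r_C3² + 38r_C3 − 480 = 0  ⇒  r_C3 = 10 (r>0 drops 1)

10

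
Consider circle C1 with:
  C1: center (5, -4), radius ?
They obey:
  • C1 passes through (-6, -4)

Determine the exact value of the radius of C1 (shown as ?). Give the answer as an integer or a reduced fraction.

1. [C1∋P]  r_C1² − 121 = 0  ⇒  r_C1 = 11 (r>0 drops 1)

11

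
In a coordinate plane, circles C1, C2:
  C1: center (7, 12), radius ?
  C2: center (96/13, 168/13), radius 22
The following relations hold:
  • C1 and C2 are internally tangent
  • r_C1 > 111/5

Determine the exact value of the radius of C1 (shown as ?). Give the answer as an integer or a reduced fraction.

23

1. [int C1,C2]  r_C1² − 44r_C1 + 483 = 0  ⇒  r_C1 = 21 or 23
2. given r_C1 > 111/5: keep 23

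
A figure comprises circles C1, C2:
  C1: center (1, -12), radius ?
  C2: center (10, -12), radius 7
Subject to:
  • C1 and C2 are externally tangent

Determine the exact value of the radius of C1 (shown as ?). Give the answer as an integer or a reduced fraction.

2

1. [ext C1·C2]  r_C1² + 14r_C1 − 32 = 0  ⇒  r_C1 = 2 (r>0 drops 1)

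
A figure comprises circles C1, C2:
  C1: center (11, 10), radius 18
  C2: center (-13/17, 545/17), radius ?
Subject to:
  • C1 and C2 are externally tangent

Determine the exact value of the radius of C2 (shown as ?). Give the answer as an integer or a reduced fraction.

7

1. [ext C1·C2]  r_C2² + 36r_C2 − 301 = 0  ⇒  r_C2 = 7 (r>0 drops 1)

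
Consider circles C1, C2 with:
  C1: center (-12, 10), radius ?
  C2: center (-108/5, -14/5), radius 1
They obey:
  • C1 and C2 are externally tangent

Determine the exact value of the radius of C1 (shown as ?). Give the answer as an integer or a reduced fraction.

15

1. [ext C1·C2]  r_C1² + 2r_C1 − 255 = 0  ⇒  r_C1 = 15 (r>0 drops 1)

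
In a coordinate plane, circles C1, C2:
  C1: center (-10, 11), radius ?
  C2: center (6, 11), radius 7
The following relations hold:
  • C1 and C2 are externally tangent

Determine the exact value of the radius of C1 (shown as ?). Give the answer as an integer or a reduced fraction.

1. [ext C1·C2]  r_C1² + 14r_C1 − 207 = 0  ⇒  r_C1 = 9 (r>0 drops 1)

9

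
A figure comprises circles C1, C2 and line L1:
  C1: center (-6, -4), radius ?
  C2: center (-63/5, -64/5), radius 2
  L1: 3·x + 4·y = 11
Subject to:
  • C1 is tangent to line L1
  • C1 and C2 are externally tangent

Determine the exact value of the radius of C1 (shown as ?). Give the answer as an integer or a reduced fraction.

1. [C1‖L1]  r_C1² − 81 = 0  ⇒  r_C1 = 9 (r>0 drops 1)
2. [ext C1·C2]  r_C1² + 4r_C1 − 117 = 0  ⇒  r_C1 = 9 (r>0 drops 1)

9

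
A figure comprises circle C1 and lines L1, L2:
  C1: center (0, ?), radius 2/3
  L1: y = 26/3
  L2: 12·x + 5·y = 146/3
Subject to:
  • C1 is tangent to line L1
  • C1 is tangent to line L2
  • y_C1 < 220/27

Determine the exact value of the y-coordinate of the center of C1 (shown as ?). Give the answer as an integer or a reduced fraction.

1. [C1‖L1]  y_C1² − (52/3)y_C1 + 224/3 = 0  ⇒  y_C1 = 8 or 28/3
2. [C1‖L2]  y_C1² − (292/15)y_C1 + 1376/15 = 0  ⇒  y_C1 = 8 or 172/15

8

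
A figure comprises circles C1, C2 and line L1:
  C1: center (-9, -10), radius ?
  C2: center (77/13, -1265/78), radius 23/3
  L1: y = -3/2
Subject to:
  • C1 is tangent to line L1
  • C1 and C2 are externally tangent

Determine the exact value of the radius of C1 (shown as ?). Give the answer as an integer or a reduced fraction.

1. [C1‖L1]  r_C1² − 289/4 = 0  ⇒  r_C1 = 17/2 (r>0 drops 1)
2. [ext C1·C2]  r_C1² + (46/3)r_C1 − 2431/12 = 0  ⇒  r_C1 = 17/2 (r>0 drops 1)

17/2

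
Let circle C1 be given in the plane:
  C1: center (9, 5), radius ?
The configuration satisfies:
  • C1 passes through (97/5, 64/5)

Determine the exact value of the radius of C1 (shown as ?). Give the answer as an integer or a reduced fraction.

1. [C1∋P]  r_C1² − 169 = 0  ⇒  r_C1 = 13 (r>0 drops 1)

13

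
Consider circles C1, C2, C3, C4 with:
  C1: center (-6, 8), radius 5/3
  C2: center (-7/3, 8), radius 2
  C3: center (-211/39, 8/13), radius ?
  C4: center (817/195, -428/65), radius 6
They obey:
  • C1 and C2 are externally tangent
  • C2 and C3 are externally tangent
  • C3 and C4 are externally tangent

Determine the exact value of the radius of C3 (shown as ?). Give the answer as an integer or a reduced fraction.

6

1. [ext C2·C3]  r_C3² + 4r_C3 − 60 = 0  ⇒  r_C3 = 6 (r>0 drops 1)
2. [ext C3·C4]  r_C3² + 12r_C3 − 108 = 0  ⇒  r_C3 = 6 (r>0 drops 1)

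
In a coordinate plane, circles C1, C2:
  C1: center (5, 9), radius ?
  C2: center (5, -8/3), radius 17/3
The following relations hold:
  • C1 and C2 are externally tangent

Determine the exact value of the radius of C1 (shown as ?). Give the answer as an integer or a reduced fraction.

6

1. [ext C1·C2]  r_C1² + (34/3)r_C1 − 104 = 0  ⇒  r_C1 = 6 (r>0 drops 1)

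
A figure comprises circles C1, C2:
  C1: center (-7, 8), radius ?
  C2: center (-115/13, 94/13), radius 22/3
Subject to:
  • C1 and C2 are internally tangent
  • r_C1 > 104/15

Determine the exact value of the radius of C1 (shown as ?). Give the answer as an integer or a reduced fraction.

28/3

1. [int C1,C2]  r_C1² − (44/3)r_C1 + 448/9 = 0  ⇒  r_C1 = 16/3 or 28/3
2. given r_C1 > 104/15: keep 28/3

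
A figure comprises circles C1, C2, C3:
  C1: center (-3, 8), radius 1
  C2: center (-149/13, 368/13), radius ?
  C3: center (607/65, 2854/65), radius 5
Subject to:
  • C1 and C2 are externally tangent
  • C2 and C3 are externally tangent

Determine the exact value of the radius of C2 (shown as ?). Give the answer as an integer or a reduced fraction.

1. [ext C1·C2]  r_C2² + 2r_C2 − 483 = 0  ⇒  r_C2 = 21 (r>0 drops 1)
2. [ext C2·C3]  r_C2² + 10r_C2 − 651 = 0  ⇒  r_C2 = 21 (r>0 drops 1)

21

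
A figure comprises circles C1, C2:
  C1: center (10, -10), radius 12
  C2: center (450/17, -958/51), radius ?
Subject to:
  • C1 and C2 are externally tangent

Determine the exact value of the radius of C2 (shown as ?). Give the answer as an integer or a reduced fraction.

1. [ext C1·C2]  r_C2² + 24r_C2 − 1840/9 = 0  ⇒  r_C2 = 20/3 (r>0 drops 1)

20/3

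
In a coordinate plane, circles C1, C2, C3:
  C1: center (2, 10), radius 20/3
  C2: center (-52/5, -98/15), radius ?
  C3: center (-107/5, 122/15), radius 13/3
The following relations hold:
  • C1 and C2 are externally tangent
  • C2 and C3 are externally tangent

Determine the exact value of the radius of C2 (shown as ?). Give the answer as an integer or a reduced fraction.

14

1. [ext C1·C2]  r_C2² + (40/3)r_C2 − 1148/3 = 0  ⇒  r_C2 = 14 (r>0 drops 1)
2. [ext C2·C3]  r_C2² + (26/3)r_C2 − 952/3 = 0  ⇒  r_C2 = 14 (r>0 drops 1)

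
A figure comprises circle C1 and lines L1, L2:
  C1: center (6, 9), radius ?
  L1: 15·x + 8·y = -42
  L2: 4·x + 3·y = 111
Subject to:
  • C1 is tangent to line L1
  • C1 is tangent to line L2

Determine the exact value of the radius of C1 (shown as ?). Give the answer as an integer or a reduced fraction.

1. [C1‖L1]  r_C1² − 144 = 0  ⇒  r_C1 = 12 (r>0 drops 1)
2. [C1‖L2]  r_C1² − 144 = 0  ⇒  r_C1 = 12 (r>0 drops 1)

12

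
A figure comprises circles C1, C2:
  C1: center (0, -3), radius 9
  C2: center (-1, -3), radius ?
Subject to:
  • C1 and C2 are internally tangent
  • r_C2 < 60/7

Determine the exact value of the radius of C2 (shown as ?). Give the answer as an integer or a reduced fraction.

8

1. [int C1,C2]  r_C2² − 18r_C2 + 80 = 0  ⇒  r_C2 = 8 or 10
2. given r_C2 < 60/7: keep 8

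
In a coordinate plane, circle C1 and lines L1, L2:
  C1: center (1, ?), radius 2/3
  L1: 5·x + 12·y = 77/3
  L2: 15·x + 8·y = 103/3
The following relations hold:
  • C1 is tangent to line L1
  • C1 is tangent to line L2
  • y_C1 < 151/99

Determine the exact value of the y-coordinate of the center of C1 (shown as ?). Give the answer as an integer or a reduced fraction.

1

1. [C1‖L1]  y_C1² − (31/9)y_C1 + 22/9 = 0  ⇒  y_C1 = 1 or 22/9
2. [C1‖L2]  y_C1² − (29/6)y_C1 + 23/6 = 0  ⇒  y_C1 = 1 or 23/6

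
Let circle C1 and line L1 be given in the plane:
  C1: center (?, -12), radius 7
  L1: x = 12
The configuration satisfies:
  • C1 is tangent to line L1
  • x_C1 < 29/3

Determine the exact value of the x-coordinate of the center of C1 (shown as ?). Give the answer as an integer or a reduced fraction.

1. [C1‖L1]  x_C1² − 24x_C1 + 95 = 0  ⇒  x_C1 = 5 or 19
2. given x_C1 < 29/3: keep 5

5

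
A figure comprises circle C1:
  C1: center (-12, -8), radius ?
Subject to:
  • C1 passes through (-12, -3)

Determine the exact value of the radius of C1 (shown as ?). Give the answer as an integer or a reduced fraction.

1. [C1∋P]  r_C1² − 25 = 0  ⇒  r_C1 = 5 (r>0 drops 1)

5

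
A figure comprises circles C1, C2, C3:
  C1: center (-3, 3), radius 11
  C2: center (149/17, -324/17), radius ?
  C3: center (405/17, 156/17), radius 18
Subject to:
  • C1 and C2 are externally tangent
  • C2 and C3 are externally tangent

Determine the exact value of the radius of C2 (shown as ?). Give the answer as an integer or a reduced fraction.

1. [ext C1·C2]  r_C2² + 22r_C2 − 504 = 0  ⇒  r_C2 = 14 (r>0 drops 1)
2. [ext C2·C3]  r_C2² + 36r_C2 − 700 = 0  ⇒  r_C2 = 14 (r>0 drops 1)

14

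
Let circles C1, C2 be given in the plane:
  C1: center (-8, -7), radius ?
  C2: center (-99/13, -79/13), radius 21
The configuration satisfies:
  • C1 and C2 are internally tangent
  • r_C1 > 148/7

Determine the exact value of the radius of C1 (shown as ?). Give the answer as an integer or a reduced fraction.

22

1. [int C1,C2]  r_C1² − 42r_C1 + 440 = 0  ⇒  r_C1 = 20 or 22
2. given r_C1 > 148/7: keep 22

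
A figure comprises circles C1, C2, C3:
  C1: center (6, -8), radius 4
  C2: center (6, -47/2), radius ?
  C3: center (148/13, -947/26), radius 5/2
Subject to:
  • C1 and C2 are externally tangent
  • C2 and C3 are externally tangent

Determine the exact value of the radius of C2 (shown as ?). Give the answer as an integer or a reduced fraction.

23/2

1. [ext C1·C2]  r_C2² + 8r_C2 − 897/4 = 0  ⇒  r_C2 = 23/2 (r>0 drops 1)
2. [ext C2·C3]  r_C2² + 5r_C2 − 759/4 = 0  ⇒  r_C2 = 23/2 (r>0 drops 1)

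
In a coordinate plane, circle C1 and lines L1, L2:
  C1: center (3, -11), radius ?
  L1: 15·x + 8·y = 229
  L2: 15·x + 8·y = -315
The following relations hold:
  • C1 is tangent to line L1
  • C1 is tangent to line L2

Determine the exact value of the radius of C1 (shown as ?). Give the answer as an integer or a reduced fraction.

1. [C1‖L1]  r_C1² − 256 = 0  ⇒  r_C1 = 16 (r>0 drops 1)
2. [C1‖L2]  r_C1² − 256 = 0  ⇒  r_C1 = 16 (r>0 drops 1)

16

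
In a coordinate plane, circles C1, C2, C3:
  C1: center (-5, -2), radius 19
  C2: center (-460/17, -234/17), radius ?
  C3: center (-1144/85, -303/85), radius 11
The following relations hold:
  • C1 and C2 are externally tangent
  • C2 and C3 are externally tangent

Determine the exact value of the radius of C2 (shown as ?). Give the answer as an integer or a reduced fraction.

1. [ext C1·C2]  r_C2² + 38r_C2 − 264 = 0  ⇒  r_C2 = 6 (r>0 drops 1)
2. [ext C2·C3]  r_C2² + 22r_C2 − 168 = 0  ⇒  r_C2 = 6 (r>0 drops 1)

6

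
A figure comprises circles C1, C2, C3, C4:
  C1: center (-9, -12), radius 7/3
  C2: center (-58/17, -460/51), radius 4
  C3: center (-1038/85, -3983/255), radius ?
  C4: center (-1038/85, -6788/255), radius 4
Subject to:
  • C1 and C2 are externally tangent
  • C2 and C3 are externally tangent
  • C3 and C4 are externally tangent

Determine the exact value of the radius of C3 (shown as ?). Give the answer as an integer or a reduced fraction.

7

1. [ext C2·C3]  r_C3² + 8r_C3 − 105 = 0  ⇒  r_C3 = 7 (r>0 drops 1)
2. [ext C3·C4]  r_C3² + 8r_C3 − 105 = 0  ⇒  r_C3 = 7 (r>0 drops 1)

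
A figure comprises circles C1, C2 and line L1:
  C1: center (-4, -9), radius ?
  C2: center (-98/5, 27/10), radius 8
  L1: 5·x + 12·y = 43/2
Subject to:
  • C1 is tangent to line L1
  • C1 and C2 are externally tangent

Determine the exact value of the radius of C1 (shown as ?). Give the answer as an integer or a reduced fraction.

23/2

1. [C1‖L1]  r_C1² − 529/4 = 0  ⇒  r_C1 = 23/2 (r>0 drops 1)
2. [ext C1·C2]  r_C1² + 16r_C1 − 1265/4 = 0  ⇒  r_C1 = 23/2 (r>0 drops 1)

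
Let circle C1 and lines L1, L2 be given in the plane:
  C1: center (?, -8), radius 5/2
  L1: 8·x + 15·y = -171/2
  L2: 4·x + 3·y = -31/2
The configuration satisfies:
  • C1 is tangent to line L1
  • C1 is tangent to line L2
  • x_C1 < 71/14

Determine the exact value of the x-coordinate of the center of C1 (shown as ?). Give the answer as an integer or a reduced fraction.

-1

1. [C1‖L1]  x_C1² − (69/8)x_C1 − 77/8 = 0  ⇒  x_C1 = -1 or 77/8
2. [C1‖L2]  x_C1² − (17/4)x_C1 − 21/4 = 0  ⇒  x_C1 = -1 or 21/4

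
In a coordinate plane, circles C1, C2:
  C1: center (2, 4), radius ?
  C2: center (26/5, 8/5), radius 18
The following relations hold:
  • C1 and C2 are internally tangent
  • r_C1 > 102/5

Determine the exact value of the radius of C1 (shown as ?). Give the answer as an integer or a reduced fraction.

22

1. [int C1,C2]  r_C1² − 36r_C1 + 308 = 0  ⇒  r_C1 = 14 or 22
2. given r_C1 > 102/5: keep 22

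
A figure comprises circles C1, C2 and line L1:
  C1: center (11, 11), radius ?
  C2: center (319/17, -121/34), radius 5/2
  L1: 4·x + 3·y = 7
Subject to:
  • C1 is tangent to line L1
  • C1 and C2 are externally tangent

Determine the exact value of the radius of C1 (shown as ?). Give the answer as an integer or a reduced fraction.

14

1. [C1‖L1]  r_C1² − 196 = 0  ⇒  r_C1 = 14 (r>0 drops 1)
2. [ext C1·C2]  r_C1² + 5r_C1 − 266 = 0  ⇒  r_C1 = 14 (r>0 drops 1)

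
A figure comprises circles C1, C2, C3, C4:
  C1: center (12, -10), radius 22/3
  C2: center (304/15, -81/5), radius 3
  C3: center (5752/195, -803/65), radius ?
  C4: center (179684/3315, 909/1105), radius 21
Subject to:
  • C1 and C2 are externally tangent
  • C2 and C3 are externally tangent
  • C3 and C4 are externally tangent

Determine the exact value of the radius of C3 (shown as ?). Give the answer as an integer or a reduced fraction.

7

1. [ext C2·C3]  r_C3² + 6r_C3 − 91 = 0  ⇒  r_C3 = 7 (r>0 drops 1)
2. [ext C3·C4]  r_C3² + 42r_C3 − 343 = 0  ⇒  r_C3 = 7 (r>0 drops 1)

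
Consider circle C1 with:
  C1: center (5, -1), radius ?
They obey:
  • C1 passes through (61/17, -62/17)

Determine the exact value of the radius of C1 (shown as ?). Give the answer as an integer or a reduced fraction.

1. [C1∋P]  r_C1² − 9 = 0  ⇒  r_C1 = 3 (r>0 drops 1)

3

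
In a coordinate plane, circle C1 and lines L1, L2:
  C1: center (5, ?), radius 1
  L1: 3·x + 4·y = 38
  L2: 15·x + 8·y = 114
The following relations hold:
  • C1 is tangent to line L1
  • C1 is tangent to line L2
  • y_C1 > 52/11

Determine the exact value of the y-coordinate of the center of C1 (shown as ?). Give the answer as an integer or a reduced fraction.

1. [C1‖L1]  y_C1² − (23/2)y_C1 + 63/2 = 0  ⇒  y_C1 = 9/2 or 7
2. [C1‖L2]  y_C1² − (39/4)y_C1 + 77/4 = 0  ⇒  y_C1 = 11/4 or 7

7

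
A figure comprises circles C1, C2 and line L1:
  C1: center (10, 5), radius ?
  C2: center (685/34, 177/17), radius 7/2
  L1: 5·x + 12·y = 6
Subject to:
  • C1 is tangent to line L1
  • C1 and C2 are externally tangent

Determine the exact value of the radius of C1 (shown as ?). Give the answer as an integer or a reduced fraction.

1. [C1‖L1]  r_C1² − 64 = 0  ⇒  r_C1 = 8 (r>0 drops 1)
2. [ext C1·C2]  r_C1² + 7r_C1 − 120 = 0  ⇒  r_C1 = 8 (r>0 drops 1)

8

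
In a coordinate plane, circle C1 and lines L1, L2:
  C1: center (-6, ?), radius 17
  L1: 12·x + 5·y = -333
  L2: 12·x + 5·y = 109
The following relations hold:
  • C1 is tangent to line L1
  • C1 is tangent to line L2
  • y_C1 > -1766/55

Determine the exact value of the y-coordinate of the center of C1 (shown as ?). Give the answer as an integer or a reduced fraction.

1. [C1‖L1]  y_C1² + (522/5)y_C1 + 3856/5 = 0  ⇒  y_C1 = -482/5 or -8
2. [C1‖L2]  y_C1² − (362/5)y_C1 − 3216/5 = 0  ⇒  y_C1 = -8 or 402/5

-8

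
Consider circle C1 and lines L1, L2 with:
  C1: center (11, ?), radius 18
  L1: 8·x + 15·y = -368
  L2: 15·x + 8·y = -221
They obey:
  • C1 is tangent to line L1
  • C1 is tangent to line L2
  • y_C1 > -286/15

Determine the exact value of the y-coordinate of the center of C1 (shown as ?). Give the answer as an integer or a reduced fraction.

-10

1. [C1‖L1]  y_C1² + (304/5)y_C1 + 508 = 0  ⇒  y_C1 = -254/5 or -10
2. [C1‖L2]  y_C1² + (193/2)y_C1 + 865 = 0  ⇒  y_C1 = -173/2 or -10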